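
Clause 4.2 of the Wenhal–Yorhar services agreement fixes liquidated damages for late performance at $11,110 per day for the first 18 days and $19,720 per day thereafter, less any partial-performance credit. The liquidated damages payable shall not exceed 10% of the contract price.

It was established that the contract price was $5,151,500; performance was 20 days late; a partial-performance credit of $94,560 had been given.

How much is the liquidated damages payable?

$144,860

First 18 days: 18 × $11,110 = $199,980
Remaining days: (20 − 18) × $19,720 = $39,440
Accrued per-day damages: $199,980 + $39,440 = $239,420
Less partial-performance credit: $239,420 − $94,560 = $144,860
Cap: 10% of $5,151,500 = $515,150
Cap at $515,150: $144,860 is within the cap, no reduction.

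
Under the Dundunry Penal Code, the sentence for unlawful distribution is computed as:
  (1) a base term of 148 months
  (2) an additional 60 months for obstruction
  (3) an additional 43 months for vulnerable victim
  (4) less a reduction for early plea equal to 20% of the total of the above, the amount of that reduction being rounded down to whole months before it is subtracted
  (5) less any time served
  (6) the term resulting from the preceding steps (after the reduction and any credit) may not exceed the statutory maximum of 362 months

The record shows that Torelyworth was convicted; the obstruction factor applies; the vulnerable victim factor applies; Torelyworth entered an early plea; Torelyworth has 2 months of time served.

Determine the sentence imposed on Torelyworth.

Obstruction enhancement: +60 months
Vulnerable victim enhancement: +43 months
Adjusted term: 148 months + 60 months + 43 months = 251 months
Early plea reduction: 20% of 251 months = 50 months (rounded down)
After reduction: 251 − 50 = 201 months
Less time served: 201 months − 2 months = 199 months
Cap at 362 months: 199 months is within the cap, no reduction.

199 months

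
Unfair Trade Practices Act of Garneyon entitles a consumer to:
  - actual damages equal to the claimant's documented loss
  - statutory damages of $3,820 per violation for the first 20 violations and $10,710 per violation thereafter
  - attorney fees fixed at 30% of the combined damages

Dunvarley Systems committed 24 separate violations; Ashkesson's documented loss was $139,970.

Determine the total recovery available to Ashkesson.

Total recovery: $336,973

First 20 violations: 20 × $3,820 = $76,400
Remaining violations: (24 − 20) × $10,710 = $42,840
Statutory damages: $76,400 + $42,840 = $119,240
Combined damages: $139,970 + $119,240 = $259,210
Attorney fees: 30% of $259,210 = $77,763
Total recovery: $259,210 + $77,763 = $336,973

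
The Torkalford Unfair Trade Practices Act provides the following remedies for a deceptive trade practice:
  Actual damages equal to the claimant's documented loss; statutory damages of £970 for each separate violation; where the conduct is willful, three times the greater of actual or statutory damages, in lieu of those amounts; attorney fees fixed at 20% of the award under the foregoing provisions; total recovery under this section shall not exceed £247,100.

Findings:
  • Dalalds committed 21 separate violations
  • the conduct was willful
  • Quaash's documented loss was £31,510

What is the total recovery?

£113,436

Statutory damages: 21 × £970 = £20,370
Greater of actual damages (£31,510) or statutory damages (£20,370): £31,510
Trebled: 3 × £31,510 = £94,530
Attorney fees: 20% of £94,530 = £18,906
Total before cap: £94,530 + £18,906 = £113,436
Cap at £247,100: £113,436 is within the cap, no reduction.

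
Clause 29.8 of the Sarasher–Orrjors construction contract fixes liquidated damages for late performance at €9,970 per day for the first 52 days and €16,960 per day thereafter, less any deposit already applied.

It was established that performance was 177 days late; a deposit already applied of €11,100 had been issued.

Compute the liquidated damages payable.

€2,627,340

First 52 days: 52 × €9,970 = €518,440
Remaining days: (177 − 52) × €16,960 = €2,120,000
Accrued per-day damages: €518,440 + €2,120,000 = €2,638,440
Less deposit already applied: €2,638,440 − €11,100 = €2,627,340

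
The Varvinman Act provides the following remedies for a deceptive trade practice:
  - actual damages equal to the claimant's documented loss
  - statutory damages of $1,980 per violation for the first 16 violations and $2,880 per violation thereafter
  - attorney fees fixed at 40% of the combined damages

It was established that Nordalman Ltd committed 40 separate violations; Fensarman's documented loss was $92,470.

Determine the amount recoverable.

First 16 violations: 16 × $1,980 = $31,680
Remaining violations: (40 − 16) × $2,880 = $69,120
Statutory damages: $31,680 + $69,120 = $100,800
Combined damages: $92,470 + $100,800 = $193,270
Attorney fees: 40% of $193,270 = $77,308
Total recovery: $193,270 + $77,308 = $270,578

$270,578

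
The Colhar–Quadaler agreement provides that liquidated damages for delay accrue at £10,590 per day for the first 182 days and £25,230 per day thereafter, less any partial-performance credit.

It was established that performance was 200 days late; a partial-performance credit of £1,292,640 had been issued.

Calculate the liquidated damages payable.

First 182 days: 182 × £10,590 = £1,927,380
Remaining days: (200 − 182) × £25,230 = £454,140
Accrued per-day damages: £1,927,380 + £454,140 = £2,381,520
Less partial-performance credit: £2,381,520 − £1,292,640 = £1,088,880

£1,088,880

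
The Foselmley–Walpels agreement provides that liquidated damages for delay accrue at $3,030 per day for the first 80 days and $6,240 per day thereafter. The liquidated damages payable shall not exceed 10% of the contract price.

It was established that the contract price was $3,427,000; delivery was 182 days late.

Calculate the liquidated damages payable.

First 80 days: 80 × $3,030 = $242,400
Remaining days: (182 − 80) × $6,240 = $636,480
Accrued per-day damages: $242,400 + $636,480 = $878,880
Cap: 10% of $3,427,000 = $342,700
Cap at $342,700: $878,880 exceeds the cap → $342,700

$342,700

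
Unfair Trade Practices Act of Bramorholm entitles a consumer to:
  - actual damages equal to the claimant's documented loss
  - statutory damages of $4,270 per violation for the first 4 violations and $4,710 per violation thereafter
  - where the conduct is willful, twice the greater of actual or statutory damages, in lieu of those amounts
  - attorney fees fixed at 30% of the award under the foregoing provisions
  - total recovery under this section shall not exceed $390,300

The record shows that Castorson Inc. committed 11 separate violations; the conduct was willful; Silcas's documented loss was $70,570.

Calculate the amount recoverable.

$183,482

First 4 violations: 4 × $4,270 = $17,080
Remaining violations: (11 − 4) × $4,710 = $32,970
Statutory damages: $17,080 + $32,970 = $50,050
Greater of actual damages ($70,570) or statutory damages ($50,050): $70,570
Doubled: 2 × $70,570 = $141,140
Attorney fees: 30% of $141,140 = $42,342
Total before cap: $141,140 + $42,342 = $183,482
Cap at $390,300: $183,482 is within the cap, no reduction.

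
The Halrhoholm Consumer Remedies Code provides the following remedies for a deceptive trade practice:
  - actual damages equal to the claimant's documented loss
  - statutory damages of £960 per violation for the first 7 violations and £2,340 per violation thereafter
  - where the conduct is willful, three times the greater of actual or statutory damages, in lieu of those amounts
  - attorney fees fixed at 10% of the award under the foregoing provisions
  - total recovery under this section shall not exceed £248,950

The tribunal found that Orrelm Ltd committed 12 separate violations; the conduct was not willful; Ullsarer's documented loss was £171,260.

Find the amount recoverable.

£208,648

First 7 violations: 7 × £960 = £6,720
Remaining violations: (12 − 7) × £2,340 = £11,700
Statutory damages: £6,720 + £11,700 = £18,420
Conduct not willful: the in-lieu enhancement does not apply.
Actual plus statutory damages: £171,260 + £18,420 = £189,680
Attorney fees: 10% of £189,680 = £18,968
Total before cap: £189,680 + £18,968 = £208,648
Cap at £248,950: £208,648 is within the cap, no reduction.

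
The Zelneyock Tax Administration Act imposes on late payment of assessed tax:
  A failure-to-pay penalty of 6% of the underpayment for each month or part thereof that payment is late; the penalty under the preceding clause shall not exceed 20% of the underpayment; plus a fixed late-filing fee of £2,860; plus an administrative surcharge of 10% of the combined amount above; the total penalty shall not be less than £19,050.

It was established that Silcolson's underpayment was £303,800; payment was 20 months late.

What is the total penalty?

£69,982

Accrued rate: 6% × 20 = 120%, capped at 20% → 20%
Failure-to-pay penalty: 20% of £303,800 = £60,760
Penalty before surcharge: £60,760 + £2,860 = £63,620
Administrative surcharge: 10% of £63,620 = £6,362
Total penalty: £63,620 + £6,362 = £69,982
Minimum £19,050: £69,982 meets the minimum, no increase.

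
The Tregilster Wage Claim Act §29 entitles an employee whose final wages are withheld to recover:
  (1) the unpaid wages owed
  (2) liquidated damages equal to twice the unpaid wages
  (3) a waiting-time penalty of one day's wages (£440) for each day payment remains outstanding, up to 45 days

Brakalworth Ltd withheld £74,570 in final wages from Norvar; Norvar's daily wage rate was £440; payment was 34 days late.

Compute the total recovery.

Doubled: 2 × £74,570 = £149,140
Penalty days: min(34, 45) = 34
Waiting-time penalty: 34 × £440 = £14,960
Total award: £74,570 + £149,140 + £14,960 = £238,670

£238,670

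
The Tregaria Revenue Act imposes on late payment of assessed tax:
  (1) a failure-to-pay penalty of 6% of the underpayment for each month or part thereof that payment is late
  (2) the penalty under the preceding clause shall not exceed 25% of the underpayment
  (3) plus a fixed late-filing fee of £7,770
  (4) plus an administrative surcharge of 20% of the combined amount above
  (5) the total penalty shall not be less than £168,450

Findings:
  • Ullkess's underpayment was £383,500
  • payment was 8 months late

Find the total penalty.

Accrued rate: 6% × 8 = 48%, capped at 25% → 25%
Failure-to-pay penalty: 25% of £383,500 = £95,875
Penalty before surcharge: £95,875 + £7,770 = £103,645
Administrative surcharge: 20% of £103,645 = £20,729
Total penalty: £103,645 + £20,729 = £124,374
Minimum £168,450: £124,374 is below the minimum → £168,450

£168,450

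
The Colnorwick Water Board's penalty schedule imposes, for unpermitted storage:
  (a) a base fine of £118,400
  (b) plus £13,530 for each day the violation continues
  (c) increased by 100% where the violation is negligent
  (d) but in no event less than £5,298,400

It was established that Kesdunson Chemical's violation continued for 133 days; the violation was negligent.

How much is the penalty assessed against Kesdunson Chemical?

Civil penalty: £5,298,400

Per-day component: 133 × £13,530 = £1,799,490
Base plus per-day: £118,400 + £1,799,490 = £1,917,890
Enhancement: 100% of £1,917,890 = £1,917,890
Enhanced fine: £1,917,890 + £1,917,890 = £3,835,780
Minimum £5,298,400: £3,835,780 is below the minimum → £5,298,400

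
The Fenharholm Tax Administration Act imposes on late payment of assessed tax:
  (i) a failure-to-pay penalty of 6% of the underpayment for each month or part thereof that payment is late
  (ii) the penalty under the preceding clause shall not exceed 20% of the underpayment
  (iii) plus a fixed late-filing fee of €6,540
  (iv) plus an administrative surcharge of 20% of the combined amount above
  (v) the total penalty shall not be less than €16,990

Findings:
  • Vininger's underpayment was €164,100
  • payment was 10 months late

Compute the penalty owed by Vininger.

Accrued rate: 6% × 10 = 60%, capped at 20% → 20%
Failure-to-pay penalty: 20% of €164,100 = €32,820
Penalty before surcharge: €32,820 + €6,540 = €39,360
Administrative surcharge: 20% of €39,360 = €7,872
Total penalty: €39,360 + €7,872 = €47,232
Minimum €16,990: €47,232 meets the minimum, no increase.

Penalty: €47,232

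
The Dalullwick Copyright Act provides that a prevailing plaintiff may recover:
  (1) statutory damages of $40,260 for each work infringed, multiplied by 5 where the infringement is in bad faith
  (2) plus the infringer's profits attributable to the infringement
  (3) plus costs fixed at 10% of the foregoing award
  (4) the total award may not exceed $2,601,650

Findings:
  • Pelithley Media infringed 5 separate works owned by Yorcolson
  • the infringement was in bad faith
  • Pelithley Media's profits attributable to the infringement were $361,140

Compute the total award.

$1,504,404

Statutory damages: 5 × $40,260 = $201,300
Multiplied by 5: 5 × $201,300 = $1,006,500
Combined award: $1,006,500 + $361,140 = $1,367,640
Costs: 10% of $1,367,640 = $136,764
Award plus costs: $1,367,640 + $136,764 = $1,504,404
Cap at $2,601,650: $1,504,404 is within the cap, no reduction.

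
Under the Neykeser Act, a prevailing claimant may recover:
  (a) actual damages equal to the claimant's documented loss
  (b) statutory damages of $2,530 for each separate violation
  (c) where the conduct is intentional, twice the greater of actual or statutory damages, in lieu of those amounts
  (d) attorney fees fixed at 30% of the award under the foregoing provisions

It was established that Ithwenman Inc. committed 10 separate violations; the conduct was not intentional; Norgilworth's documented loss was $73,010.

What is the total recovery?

Total recovery: $127,803

Statutory damages: 10 × $2,530 = $25,300
Conduct not intentional: the in-lieu enhancement does not apply.
Actual plus statutory damages: $73,010 + $25,300 = $98,310
Attorney fees: 30% of $98,310 = $29,493
Total recovery: $98,310 + $29,493 = $127,803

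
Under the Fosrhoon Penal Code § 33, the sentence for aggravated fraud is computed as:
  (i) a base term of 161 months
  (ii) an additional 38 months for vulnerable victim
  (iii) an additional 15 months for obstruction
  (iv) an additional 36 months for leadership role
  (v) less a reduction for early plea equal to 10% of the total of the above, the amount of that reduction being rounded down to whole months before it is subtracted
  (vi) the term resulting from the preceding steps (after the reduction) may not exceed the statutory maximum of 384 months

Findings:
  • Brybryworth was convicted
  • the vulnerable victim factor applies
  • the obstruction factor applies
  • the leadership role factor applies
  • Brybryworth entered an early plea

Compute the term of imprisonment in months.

Vulnerable victim enhancement: +38 months
Obstruction enhancement: +15 months
Leadership role enhancement: +36 months
Adjusted term: 161 months + 38 months + 15 months + 36 months = 250 months
Early plea reduction: 10% of 250 months = 25 months (rounded down)
After reduction: 250 − 25 = 225 months
Cap at 384 months: 225 months is within the cap, no reduction.

225 months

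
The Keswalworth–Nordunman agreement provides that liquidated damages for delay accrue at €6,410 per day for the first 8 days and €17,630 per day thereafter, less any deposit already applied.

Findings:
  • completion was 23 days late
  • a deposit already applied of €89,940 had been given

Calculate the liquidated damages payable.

€225,790

First 8 days: 8 × €6,410 = €51,280
Remaining days: (23 − 8) × €17,630 = €264,450
Accrued per-day damages: €51,280 + €264,450 = €315,730
Less deposit already applied: €315,730 − €89,940 = €225,790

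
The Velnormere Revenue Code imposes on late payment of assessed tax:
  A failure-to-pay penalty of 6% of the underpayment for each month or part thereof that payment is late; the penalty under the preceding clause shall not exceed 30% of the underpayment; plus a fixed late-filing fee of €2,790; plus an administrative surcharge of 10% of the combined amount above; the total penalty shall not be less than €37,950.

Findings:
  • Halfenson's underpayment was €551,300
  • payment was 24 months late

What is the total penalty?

Accrued rate: 6% × 24 = 144%, capped at 30% → 30%
Failure-to-pay penalty: 30% of €551,300 = €165,390
Penalty before surcharge: €165,390 + €2,790 = €168,180
Administrative surcharge: 10% of €168,180 = €16,818
Total penalty: €168,180 + €16,818 = €184,998
Minimum €37,950: €184,998 meets the minimum, no increase.

€184,998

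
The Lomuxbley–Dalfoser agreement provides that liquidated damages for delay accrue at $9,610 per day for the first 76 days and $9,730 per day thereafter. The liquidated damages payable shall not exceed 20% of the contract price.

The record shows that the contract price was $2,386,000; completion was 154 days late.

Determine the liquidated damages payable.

First 76 days: 76 × $9,610 = $730,360
Remaining days: (154 − 76) × $9,730 = $758,940
Accrued per-day damages: $730,360 + $758,940 = $1,489,300
Cap: 20% of $2,386,000 = $477,200
Cap at $477,200: $1,489,300 exceeds the cap → $477,200

$477,200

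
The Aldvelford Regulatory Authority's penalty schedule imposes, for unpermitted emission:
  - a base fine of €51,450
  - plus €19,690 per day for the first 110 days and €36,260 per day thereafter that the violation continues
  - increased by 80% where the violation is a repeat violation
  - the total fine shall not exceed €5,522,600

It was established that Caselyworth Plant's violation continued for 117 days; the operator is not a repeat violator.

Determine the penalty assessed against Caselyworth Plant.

First 110 days: 110 × €19,690 = €2,165,900
Remaining days: (117 − 110) × €36,260 = €253,820
Per-day component: €2,165,900 + €253,820 = €2,419,720
Base plus per-day: €51,450 + €2,419,720 = €2,471,170
The operator is not a repeat violator: no 80% increase.
Cap at €5,522,600: €2,471,170 is within the cap, no reduction.

€2,471,170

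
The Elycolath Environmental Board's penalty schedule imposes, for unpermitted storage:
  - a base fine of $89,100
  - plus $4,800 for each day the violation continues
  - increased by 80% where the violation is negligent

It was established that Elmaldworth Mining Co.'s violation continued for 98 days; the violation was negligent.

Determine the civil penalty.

Per-day component: 98 × $4,800 = $470,400
Base plus per-day: $89,100 + $470,400 = $559,500
Enhancement: 80% of $559,500 = $447,600
Enhanced fine: $559,500 + $447,600 = $1,007,100

$1,007,100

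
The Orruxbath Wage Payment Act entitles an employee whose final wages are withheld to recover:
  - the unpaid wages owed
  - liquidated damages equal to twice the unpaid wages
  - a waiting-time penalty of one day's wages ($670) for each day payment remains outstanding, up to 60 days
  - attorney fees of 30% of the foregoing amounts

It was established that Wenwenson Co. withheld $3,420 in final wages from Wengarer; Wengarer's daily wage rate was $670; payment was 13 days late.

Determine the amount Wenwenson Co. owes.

Total award: $24,661

Doubled: 2 × $3,420 = $6,840
Penalty days: min(13, 60) = 13
Waiting-time penalty: 13 × $670 = $8,710
Subtotal: $3,420 + $6,840 + $8,710 = $18,970
Attorney fees: 30% of $18,970 = $5,691
Total award: $18,970 + $5,691 = $24,661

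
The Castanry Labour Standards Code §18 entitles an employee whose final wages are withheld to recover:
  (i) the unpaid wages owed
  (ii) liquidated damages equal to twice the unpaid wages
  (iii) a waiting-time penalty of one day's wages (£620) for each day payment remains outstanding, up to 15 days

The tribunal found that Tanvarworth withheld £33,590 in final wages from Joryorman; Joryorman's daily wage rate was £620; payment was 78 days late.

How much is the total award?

Doubled: 2 × £33,590 = £67,180
Penalty days: min(78, 15) = 15
Waiting-time penalty: 15 × £620 = £9,300
Total award: £33,590 + £67,180 + £9,300 = £110,070

Total award: £110,070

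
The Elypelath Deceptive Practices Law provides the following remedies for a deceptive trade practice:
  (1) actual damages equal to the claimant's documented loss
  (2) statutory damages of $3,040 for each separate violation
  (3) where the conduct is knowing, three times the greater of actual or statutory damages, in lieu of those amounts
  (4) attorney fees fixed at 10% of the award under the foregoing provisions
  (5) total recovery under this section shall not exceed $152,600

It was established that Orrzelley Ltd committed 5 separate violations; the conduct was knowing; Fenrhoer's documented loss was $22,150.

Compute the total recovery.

$73,095

Statutory damages: 5 × $3,040 = $15,200
Greater of actual damages ($22,150) or statutory damages ($15,200): $22,150
Trebled: 3 × $22,150 = $66,450
Attorney fees: 10% of $66,450 = $6,645
Total before cap: $66,450 + $6,645 = $73,095
Cap at $152,600: $73,095 is within the cap, no reduction.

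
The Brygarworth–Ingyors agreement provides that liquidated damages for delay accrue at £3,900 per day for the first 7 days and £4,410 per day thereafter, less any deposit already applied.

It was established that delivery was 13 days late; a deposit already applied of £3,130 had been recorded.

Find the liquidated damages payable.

£50,630

First 7 days: 7 × £3,900 = £27,300
Remaining days: (13 − 7) × £4,410 = £26,460
Accrued per-day damages: £27,300 + £26,460 = £53,760
Less deposit already applied: £53,760 − £3,130 = £50,630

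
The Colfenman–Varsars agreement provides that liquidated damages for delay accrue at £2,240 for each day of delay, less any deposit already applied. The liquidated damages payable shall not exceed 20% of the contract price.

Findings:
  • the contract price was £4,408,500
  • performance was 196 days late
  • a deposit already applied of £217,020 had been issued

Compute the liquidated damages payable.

£222,020

Per-day damages: 196 × £2,240 = £439,040
Less deposit already applied: £439,040 − £217,020 = £222,020
Cap: 20% of £4,408,500 = £881,700
Cap at £881,700: £222,020 is within the cap, no reduction.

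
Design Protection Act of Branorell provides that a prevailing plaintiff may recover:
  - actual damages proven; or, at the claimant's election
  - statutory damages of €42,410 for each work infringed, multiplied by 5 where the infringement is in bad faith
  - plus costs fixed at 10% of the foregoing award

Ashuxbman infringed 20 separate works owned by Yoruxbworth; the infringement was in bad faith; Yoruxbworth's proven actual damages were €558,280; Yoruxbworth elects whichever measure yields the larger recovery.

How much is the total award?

€4,665,100

Statutory damages: 20 × €42,410 = €848,200
Multiplied by 5: 5 × €848,200 = €4,241,000
Greater of actual damages (€558,280) or enhanced statutory damages (€4,241,000): €4,241,000
Costs: 10% of €4,241,000 = €424,100
Award plus costs: €4,241,000 + €424,100 = €4,665,100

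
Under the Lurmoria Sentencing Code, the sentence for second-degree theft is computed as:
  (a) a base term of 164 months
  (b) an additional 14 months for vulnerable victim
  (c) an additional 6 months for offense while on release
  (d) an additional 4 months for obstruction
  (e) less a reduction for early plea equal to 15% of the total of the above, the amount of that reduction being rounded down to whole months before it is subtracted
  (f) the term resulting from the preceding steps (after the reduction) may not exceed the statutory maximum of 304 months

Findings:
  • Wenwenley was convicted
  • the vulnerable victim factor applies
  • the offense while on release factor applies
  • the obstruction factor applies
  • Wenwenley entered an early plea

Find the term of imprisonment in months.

160 months

Vulnerable victim enhancement: +14 months
Offense while on release enhancement: +6 months
Obstruction enhancement: +4 months
Adjusted term: 164 months + 14 months + 6 months + 4 months = 188 months
Early plea reduction: 15% of 188 months = 28 months (rounded down)
After reduction: 188 − 28 = 160 months
Cap at 304 months: 160 months is within the cap, no reduction.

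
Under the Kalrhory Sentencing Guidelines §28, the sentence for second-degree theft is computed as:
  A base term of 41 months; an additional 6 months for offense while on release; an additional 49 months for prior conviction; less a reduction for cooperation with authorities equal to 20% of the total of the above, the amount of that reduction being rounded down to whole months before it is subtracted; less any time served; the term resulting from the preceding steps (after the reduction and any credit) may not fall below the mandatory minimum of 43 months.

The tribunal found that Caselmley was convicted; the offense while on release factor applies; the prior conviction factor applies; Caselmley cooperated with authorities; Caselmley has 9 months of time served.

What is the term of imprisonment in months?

Offense while on release enhancement: +6 months
Prior conviction enhancement: +49 months
Adjusted term: 41 months + 6 months + 49 months = 96 months
Cooperation with authorities reduction: 20% of 96 months = 19 months (rounded down)
After reduction: 96 − 19 = 77 months
Less time served: 77 months − 9 months = 68 months
Minimum 43 months: 68 months meets the minimum, no increase.

68 months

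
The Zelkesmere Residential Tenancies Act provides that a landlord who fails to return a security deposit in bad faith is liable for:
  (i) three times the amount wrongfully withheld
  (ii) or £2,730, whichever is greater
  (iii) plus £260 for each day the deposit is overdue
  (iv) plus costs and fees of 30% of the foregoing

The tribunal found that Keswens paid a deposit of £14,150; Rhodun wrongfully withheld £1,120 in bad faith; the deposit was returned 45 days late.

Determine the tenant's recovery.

Recovery: £19,578

Trebled: 3 × £1,120 = £3,360
Minimum £2,730: £3,360 meets the minimum, no increase.
Late-return penalty: 45 × £260 = £11,700
Damages plus late penalty: £3,360 + £11,700 = £15,060
Costs and fees: 30% of £15,060 = £4,518
Total recovery: £15,060 + £4,518 = £19,578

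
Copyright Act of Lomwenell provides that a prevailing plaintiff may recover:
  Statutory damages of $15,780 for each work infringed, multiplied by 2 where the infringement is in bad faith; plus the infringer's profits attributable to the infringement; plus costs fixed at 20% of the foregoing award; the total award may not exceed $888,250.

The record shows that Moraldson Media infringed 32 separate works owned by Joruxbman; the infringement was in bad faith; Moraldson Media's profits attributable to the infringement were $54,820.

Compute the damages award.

$888,250

Statutory damages: 32 × $15,780 = $504,960
Doubled: 2 × $504,960 = $1,009,920
Combined award: $1,009,920 + $54,820 = $1,064,740
Costs: 20% of $1,064,740 = $212,948
Award plus costs: $1,064,740 + $212,948 = $1,277,688
Cap at $888,250: $1,277,688 exceeds the cap → $888,250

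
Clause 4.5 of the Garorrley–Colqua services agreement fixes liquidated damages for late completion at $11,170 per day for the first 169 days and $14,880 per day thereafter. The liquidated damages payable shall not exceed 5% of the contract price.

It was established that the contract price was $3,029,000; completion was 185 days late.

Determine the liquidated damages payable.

First 169 days: 169 × $11,170 = $1,887,730
Remaining days: (185 − 169) × $14,880 = $238,080
Accrued per-day damages: $1,887,730 + $238,080 = $2,125,810
Cap: 5% of $3,029,000 = $151,450
Cap at $151,450: $2,125,810 exceeds the cap → $151,450

$151,450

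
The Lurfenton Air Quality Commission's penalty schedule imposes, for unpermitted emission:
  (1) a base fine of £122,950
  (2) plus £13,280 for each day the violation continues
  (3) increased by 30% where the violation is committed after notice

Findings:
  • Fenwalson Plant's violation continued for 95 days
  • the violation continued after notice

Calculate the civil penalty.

£1,799,915

Per-day component: 95 × £13,280 = £1,261,600
Base plus per-day: £122,950 + £1,261,600 = £1,384,550
Enhancement: 30% of £1,384,550 = £415,365
Enhanced fine: £1,384,550 + £415,365 = £1,799,915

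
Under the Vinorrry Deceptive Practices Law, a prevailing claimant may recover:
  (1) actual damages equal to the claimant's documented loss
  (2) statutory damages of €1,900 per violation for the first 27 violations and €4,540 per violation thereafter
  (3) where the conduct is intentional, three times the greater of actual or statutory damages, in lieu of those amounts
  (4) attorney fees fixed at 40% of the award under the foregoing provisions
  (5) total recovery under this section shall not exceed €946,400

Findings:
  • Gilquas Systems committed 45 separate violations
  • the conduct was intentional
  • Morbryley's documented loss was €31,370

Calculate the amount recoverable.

€558,684

First 27 violations: 27 × €1,900 = €51,300
Remaining violations: (45 − 27) × €4,540 = €81,720
Statutory damages: €51,300 + €81,720 = €133,020
Greater of actual damages (€31,370) or statutory damages (€133,020): €133,020
Trebled: 3 × €133,020 = €399,060
Attorney fees: 40% of €399,060 = €159,624
Total before cap: €399,060 + €159,624 = €558,684
Cap at €946,400: €558,684 is within the cap, no reduction.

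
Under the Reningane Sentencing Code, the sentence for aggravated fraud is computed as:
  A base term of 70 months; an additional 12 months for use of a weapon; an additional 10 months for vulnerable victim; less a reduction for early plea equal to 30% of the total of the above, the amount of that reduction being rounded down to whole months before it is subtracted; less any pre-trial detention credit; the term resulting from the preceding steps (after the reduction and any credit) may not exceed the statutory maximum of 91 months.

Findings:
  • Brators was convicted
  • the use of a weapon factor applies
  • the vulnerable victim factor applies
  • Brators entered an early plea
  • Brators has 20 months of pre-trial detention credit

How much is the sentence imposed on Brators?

Use of a weapon enhancement: +12 months
Vulnerable victim enhancement: +10 months
Adjusted term: 70 months + 12 months + 10 months = 92 months
Early plea reduction: 30% of 92 months = 27 months (rounded down)
After reduction: 92 − 27 = 65 months
Less pre-trial detention credit: 65 months − 20 months = 45 months
Cap at 91 months: 45 months is within the cap, no reduction.

45 months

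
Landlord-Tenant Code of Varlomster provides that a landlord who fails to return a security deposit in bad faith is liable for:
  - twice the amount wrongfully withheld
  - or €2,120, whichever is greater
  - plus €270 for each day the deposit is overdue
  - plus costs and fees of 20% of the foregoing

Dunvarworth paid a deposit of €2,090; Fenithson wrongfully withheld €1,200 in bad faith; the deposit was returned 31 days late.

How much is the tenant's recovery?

Recovery: €12,924

Doubled: 2 × €1,200 = €2,400
Minimum €2,120: €2,400 meets the minimum, no increase.
Late-return penalty: 31 × €270 = €8,370
Damages plus late penalty: €2,400 + €8,370 = €10,770
Costs and fees: 20% of €10,770 = €2,154
Total recovery: €10,770 + €2,154 = €12,924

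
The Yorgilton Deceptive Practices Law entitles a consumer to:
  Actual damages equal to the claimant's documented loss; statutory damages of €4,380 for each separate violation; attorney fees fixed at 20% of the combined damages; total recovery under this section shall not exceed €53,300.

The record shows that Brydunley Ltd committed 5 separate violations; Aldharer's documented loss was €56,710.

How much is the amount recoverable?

€53,300

Statutory damages: 5 × €4,380 = €21,900
Combined damages: €56,710 + €21,900 = €78,610
Attorney fees: 20% of €78,610 = €15,722
Total before cap: €78,610 + €15,722 = €94,332
Cap at €53,300: €94,332 exceeds the cap → €53,300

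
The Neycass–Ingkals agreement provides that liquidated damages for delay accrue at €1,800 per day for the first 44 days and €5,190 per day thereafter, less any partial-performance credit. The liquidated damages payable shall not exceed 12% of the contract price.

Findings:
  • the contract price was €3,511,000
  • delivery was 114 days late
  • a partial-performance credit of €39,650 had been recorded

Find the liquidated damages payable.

First 44 days: 44 × €1,800 = €79,200
Remaining days: (114 − 44) × €5,190 = €363,300
Accrued per-day damages: €79,200 + €363,300 = €442,500
Less partial-performance credit: €442,500 − €39,650 = €402,850
Cap: 12% of €3,511,000 = €421,320
Cap at €421,320: €402,850 is within the cap, no reduction.

€402,850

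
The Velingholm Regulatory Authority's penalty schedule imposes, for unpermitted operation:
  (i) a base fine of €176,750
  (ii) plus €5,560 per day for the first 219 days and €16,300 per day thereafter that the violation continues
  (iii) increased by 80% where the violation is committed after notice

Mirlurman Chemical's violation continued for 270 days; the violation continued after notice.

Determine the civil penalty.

€4,006,242

First 219 days: 219 × €5,560 = €1,217,640
Remaining days: (270 − 219) × €16,300 = €831,300
Per-day component: €1,217,640 + €831,300 = €2,048,940
Base plus per-day: €176,750 + €2,048,940 = €2,225,690
Enhancement: 80% of €2,225,690 = €1,780,552
Enhanced fine: €2,225,690 + €1,780,552 = €4,006,242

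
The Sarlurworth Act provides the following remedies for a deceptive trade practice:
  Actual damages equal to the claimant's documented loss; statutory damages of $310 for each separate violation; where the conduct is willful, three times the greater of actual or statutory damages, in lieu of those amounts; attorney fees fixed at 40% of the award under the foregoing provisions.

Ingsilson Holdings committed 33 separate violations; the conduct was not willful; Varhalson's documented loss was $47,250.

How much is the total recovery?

Statutory damages: 33 × $310 = $10,230
Conduct not willful: the in-lieu enhancement does not apply.
Actual plus statutory damages: $47,250 + $10,230 = $57,480
Attorney fees: 40% of $57,480 = $22,992
Total recovery: $57,480 + $22,992 = $80,472

$80,472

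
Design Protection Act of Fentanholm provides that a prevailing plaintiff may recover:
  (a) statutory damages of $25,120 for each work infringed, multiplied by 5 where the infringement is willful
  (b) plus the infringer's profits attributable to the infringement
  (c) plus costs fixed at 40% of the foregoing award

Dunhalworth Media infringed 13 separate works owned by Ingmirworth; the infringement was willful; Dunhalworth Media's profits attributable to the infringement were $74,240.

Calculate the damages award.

Statutory damages: 13 × $25,120 = $326,560
Multiplied by 5: 5 × $326,560 = $1,632,800
Combined award: $1,632,800 + $74,240 = $1,707,040
Costs: 40% of $1,707,040 = $682,816
Award plus costs: $1,707,040 + $682,816 = $2,389,856

$2,389,856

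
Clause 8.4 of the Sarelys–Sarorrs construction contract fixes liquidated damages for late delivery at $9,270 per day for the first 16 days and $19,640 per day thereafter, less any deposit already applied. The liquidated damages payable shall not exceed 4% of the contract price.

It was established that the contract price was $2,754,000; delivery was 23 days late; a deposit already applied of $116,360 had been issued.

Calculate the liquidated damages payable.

$110,160

First 16 days: 16 × $9,270 = $148,320
Remaining days: (23 − 16) × $19,640 = $137,480
Accrued per-day damages: $148,320 + $137,480 = $285,800
Less deposit already applied: $285,800 − $116,360 = $169,440
Cap: 4% of $2,754,000 = $110,160
Cap at $110,160: $169,440 exceeds the cap → $110,160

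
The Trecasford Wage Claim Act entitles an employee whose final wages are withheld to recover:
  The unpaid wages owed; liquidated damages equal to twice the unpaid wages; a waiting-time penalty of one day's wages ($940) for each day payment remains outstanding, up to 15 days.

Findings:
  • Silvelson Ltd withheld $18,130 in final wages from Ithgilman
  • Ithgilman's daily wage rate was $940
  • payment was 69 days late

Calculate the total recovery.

$68,490

Doubled: 2 × $18,130 = $36,260
Penalty days: min(69, 15) = 15
Waiting-time penalty: 15 × $940 = $14,100
Total award: $18,130 + $36,260 + $14,100 = $68,490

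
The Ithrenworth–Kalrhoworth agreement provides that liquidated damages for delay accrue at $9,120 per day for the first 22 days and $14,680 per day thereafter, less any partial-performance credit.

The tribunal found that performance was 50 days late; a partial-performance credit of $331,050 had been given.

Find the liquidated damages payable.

First 22 days: 22 × $9,120 = $200,640
Remaining days: (50 − 22) × $14,680 = $411,040
Accrued per-day damages: $200,640 + $411,040 = $611,680
Less partial-performance credit: $611,680 − $331,050 = $280,630

$280,630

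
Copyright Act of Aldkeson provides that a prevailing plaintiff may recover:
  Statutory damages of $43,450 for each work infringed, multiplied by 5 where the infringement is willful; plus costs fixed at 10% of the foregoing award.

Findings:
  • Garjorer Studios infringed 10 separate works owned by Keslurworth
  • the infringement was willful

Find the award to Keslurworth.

$2,389,750

Statutory damages: 10 × $43,450 = $434,500
Multiplied by 5: 5 × $434,500 = $2,172,500
Costs: 10% of $2,172,500 = $217,250
Award plus costs: $2,172,500 + $217,250 = $2,389,750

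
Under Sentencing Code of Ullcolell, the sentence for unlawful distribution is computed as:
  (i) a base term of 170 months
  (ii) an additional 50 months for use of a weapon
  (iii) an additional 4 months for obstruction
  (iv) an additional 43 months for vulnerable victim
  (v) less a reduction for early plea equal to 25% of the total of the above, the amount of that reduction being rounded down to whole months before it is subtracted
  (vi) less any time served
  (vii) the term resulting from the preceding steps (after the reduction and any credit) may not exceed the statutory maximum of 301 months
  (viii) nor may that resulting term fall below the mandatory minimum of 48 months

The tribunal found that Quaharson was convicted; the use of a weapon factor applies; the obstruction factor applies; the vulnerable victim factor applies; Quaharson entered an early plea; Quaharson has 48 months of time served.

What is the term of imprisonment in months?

Use of a weapon enhancement: +50 months
Obstruction enhancement: +4 months
Vulnerable victim enhancement: +43 months
Adjusted term: 170 months + 50 months + 4 months + 43 months = 267 months
Early plea reduction: 25% of 267 months = 66 months (rounded down)
After reduction: 267 − 66 = 201 months
Less time served: 201 months − 48 months = 153 months
Cap at 301 months: 153 months is within the cap, no reduction.
Minimum 48 months: 153 months meets the minimum, no increase.

153 months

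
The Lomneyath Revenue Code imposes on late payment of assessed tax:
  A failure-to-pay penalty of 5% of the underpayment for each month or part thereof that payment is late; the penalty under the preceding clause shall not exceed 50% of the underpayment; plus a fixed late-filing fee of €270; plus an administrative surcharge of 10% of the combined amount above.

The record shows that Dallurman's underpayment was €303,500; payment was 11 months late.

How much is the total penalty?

Accrued rate: 5% × 11 = 55%, capped at 50% → 50%
Failure-to-pay penalty: 50% of €303,500 = €151,750
Penalty before surcharge: €151,750 + €270 = €152,020
Administrative surcharge: 10% of €152,020 = €15,202
Total penalty: €152,020 + €15,202 = €167,222

€167,222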